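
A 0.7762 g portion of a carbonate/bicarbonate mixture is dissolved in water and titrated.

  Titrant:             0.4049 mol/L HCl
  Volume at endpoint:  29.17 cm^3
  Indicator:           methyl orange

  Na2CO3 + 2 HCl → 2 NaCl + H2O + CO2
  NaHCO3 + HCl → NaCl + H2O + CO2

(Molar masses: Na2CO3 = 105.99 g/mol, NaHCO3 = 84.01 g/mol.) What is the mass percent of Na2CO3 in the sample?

n(HCl) = 0.02917 × 0.4049 = 0.01181 mol
Let x = n(Na2CO3), y = n(NaHCO3).
Titrant: 2x + 1y = 0.01181;  mass: 105.99x + 84.01y = 0.7762
Solving, x = 3.483 × 10^-3 mol, y = 4.845 × 10^-3 mol
mass of Na2CO3 = 3.483 × 10^-3 × 105.99 = 0.3691 g
% Na2CO3 = 0.3691 / 0.7762 × 100 = 47.56 %

47.56 %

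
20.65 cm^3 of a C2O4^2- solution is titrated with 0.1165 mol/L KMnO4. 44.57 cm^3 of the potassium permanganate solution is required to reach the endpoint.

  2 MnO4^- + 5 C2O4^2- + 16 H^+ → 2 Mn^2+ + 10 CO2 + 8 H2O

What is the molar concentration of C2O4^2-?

0.6286 mol/L

n(KMnO4) = 0.04457 L × 0.1165 mol/L = 5.192 × 10^-3 mol
From the 5:2 mole ratio, n(C2O4^2-) = 5/2 × 5.192 × 10^-3 = 0.01298 mol
[C2O4^2-] = 0.01298 mol / 0.02065 L = 0.6286 mol/L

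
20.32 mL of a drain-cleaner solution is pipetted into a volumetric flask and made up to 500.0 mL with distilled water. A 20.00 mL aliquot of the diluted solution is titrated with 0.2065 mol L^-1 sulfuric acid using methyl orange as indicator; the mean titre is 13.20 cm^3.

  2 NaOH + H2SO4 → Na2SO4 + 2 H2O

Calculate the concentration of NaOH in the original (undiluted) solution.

n(H2SO4) = 0.01320 × 0.2065 = 2.726 × 10^-3 mol
From the 2:1 ratio, n(NaOH) in the aliquot = 2/1 × 2.726 × 10^-3 = 5.452 × 10^-3 mol
[NaOH]_dilute = 5.452 × 10^-3 / 0.02000 = 0.2726 mol/L
Dilution factor = 500.0 / 20.32 = 24.61
[NaOH]_stock = 0.2726 × 24.61 = 6.707 mol/L

6.707 mol/L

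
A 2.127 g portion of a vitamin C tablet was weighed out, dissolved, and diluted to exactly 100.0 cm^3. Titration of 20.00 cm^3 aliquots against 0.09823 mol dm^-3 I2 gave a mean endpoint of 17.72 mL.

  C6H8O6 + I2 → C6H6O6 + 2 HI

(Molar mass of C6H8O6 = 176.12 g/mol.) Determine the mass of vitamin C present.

1.533 g

n(I2) per titration = 0.01772 × 0.09823 = 1.741 × 10^-3 mol
n(C6H8O6) in each aliquot = 1.741 × 10^-3 mol (1:1 ratio)
n(C6H8O6) in the whole flask = 1.741 × 10^-3 × 100.0/20.00 = 8.703 × 10^-3 mol
mass of C6H8O6 = 8.703 × 10^-3 × 176.12 = 1.533 g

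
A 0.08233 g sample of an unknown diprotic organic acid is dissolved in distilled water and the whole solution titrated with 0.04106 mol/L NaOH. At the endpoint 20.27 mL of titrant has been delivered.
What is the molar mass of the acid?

n(NaOH) = 0.02027 L × 0.04106 mol/L = 8.323 × 10^-4 mol
From the 1:2 ratio, n(H2A) = 1/2 × 8.323 × 10^-4 = 4.161 × 10^-4 mol
M = m / n = 0.08233 g / 4.161 × 10^-4 mol = 197.8 g/mol

197.8 g/mol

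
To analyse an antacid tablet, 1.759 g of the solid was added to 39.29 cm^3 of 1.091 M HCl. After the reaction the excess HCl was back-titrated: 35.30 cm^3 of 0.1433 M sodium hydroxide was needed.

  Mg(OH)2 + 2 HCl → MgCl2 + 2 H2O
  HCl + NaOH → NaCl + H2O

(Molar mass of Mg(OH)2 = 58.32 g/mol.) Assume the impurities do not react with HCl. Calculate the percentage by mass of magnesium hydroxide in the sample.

n(HCl) added = 0.03929 × 1.091 = 0.04287 mol
n(NaOH) used in back-titration = 0.03530 × 0.1433 = 5.058 × 10^-3 mol
n(HCl) left over = 5.058 × 10^-3 mol (1:1 ratio)
n(HCl) consumed by analyte = 0.04287 − 5.058 × 10^-3 = 0.03781 mol
From the 1:2 ratio, n(Mg(OH)2) = 1/2 × 0.03781 = 0.01890 mol
mass of Mg(OH)2 = 0.01890 × 58.32 = 1.102 g
% Mg(OH)2 = 1.102 / 1.759 × 100 = 62.67 %

62.67 %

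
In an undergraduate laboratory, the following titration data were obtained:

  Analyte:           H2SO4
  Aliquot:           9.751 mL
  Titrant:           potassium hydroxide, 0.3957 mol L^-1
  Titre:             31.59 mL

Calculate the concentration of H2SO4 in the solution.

0.6410 mol/L

H2SO4 + 2 KOH → K2SO4 + 2 H2O
n(KOH) = 0.03159 L × 0.3957 mol/L = 0.01250 mol
From the 1:2 mole ratio, n(H2SO4) = 1/2 × 0.01250 = 6.250 × 10^-3 mol
[H2SO4] = 6.250 × 10^-3 mol / 0.009751 L = 0.6410 mol/L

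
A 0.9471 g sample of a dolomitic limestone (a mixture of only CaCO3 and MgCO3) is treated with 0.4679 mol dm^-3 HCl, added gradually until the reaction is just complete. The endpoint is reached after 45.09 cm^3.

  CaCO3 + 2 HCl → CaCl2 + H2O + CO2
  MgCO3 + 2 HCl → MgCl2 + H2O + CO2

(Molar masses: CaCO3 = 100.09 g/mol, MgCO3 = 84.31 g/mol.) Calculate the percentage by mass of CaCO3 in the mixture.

38.66 %

n(HCl) = 0.04509 × 0.4679 = 0.02110 mol
Let x = n(CaCO3), y = n(MgCO3).
Titrant: 2x + 2y = 0.02110;  mass: 100.09x + 84.31y = 0.9471
Solving, x = 3.658 × 10^-3 mol, y = 6.890 × 10^-3 mol
mass of CaCO3 = 3.658 × 10^-3 × 100.09 = 0.3662 g
% CaCO3 = 0.3662 / 0.9471 × 100 = 38.66 %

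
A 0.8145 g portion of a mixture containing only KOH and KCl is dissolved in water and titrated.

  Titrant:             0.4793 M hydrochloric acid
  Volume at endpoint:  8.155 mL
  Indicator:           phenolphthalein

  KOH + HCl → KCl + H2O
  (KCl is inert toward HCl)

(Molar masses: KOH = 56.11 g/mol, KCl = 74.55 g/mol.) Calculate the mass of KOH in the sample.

n(HCl) = 0.008155 × 0.4793 = 3.909 × 10^-3 mol
Let x = n(KOH), y = n(KCl).
Titrant: 1x = 3.909 × 10^-3;  mass: 56.11x + 74.55y = 0.8145
Solving, x = 3.909 × 10^-3 mol, y = 7.984 × 10^-3 mol
mass of KOH = 3.909 × 10^-3 × 56.11 = 0.2193 g

0.2193 g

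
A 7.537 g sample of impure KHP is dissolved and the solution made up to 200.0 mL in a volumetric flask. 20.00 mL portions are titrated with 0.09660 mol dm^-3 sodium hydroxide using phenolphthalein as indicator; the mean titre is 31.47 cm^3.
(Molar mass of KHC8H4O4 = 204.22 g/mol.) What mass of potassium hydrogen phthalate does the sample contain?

6.208 g

KHC8H4O4 + NaOH → KNaC8H4O4 + H2O
n(NaOH) per titration = 0.03147 × 0.09660 = 3.040 × 10^-3 mol
n(KHC8H4O4) in each aliquot = 3.040 × 10^-3 mol (1:1 ratio)
n(KHC8H4O4) in the whole flask = 3.040 × 10^-3 × 200.0/20.00 = 0.03040 mol
mass of KHC8H4O4 = 0.03040 × 204.22 = 6.208 g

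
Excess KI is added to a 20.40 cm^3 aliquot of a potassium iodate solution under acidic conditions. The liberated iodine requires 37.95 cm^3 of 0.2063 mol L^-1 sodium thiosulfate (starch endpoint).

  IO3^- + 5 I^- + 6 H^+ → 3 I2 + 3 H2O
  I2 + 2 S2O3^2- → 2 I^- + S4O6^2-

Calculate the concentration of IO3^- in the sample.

0.06396 mol/L

n(S2O3^2-) = 0.03795 × 0.2063 = 7.829 × 10^-3 mol
n(I2) = n(S2O3^2-)/2 = 3.915 × 10^-3 mol
From the 1:3 ratio, n(IO3^-) in the aliquot = 1/3 × 3.915 × 10^-3 = 1.305 × 10^-3 mol
[IO3^-] = 1.305 × 10^-3 / 0.02040 = 0.06396 mol/L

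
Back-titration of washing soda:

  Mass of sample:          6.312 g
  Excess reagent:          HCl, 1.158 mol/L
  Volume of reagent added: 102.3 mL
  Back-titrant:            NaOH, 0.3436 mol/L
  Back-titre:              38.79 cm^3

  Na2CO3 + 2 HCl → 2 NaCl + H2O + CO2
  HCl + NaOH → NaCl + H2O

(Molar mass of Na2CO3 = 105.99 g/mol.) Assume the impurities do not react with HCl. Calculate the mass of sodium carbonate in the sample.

n(HCl) added = 0.1023 × 1.158 = 0.1185 mol
n(NaOH) used in back-titration = 0.03879 × 0.3436 = 0.01333 mol
n(HCl) left over = 0.01333 mol (1:1 ratio)
n(HCl) consumed by analyte = 0.1185 − 0.01333 = 0.1051 mol
From the 1:2 ratio, n(Na2CO3) = 1/2 × 0.1051 = 0.05257 mol
mass of Na2CO3 = 0.05257 × 105.99 = 5.572 g

5.572 g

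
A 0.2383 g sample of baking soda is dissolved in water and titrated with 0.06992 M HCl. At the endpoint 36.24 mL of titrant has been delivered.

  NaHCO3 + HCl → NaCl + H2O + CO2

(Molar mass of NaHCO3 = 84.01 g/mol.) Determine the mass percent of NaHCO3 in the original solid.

89.33 %

n(HCl) = 0.03624 L × 0.06992 mol/L = 2.534 × 10^-3 mol
n(NaHCO3) = 2.534 × 10^-3 mol (1:1 ratio)
mass of NaHCO3 = 2.534 × 10^-3 × 84.01 g/mol = 0.2129 g
% NaHCO3 = 0.2129 / 0.2383 × 100 = 89.33 %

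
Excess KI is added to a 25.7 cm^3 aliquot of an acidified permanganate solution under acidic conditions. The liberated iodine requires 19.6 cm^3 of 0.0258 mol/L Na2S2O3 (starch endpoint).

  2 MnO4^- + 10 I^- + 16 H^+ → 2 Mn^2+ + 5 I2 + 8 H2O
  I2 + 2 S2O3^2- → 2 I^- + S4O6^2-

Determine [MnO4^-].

0.00394 mol/L

n(S2O3^2-) = 0.0196 × 0.0258 = 5.06 × 10^-4 mol
n(I2) = n(S2O3^2-)/2 = 2.53 × 10^-4 mol
From the 2:5 ratio, n(MnO4^-) in the aliquot = 2/5 × 2.53 × 10^-4 = 1.01 × 10^-4 mol
[MnO4^-] = 1.01 × 10^-4 / 0.0257 = 0.00394 mol/L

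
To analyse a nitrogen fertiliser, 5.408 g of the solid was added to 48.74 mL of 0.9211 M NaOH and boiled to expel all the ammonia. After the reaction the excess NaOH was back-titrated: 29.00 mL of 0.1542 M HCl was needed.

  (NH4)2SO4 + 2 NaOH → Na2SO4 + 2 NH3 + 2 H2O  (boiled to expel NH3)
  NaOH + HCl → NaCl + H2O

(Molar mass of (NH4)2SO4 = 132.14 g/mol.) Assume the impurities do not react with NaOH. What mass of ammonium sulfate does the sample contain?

2.671 g

n(NaOH) added = 0.04874 × 0.9211 = 0.04489 mol
n(HCl) used in back-titration = 0.02900 × 0.1542 = 4.472 × 10^-3 mol
n(NaOH) left over = 4.472 × 10^-3 mol (1:1 ratio)
n(NaOH) consumed by analyte = 0.04489 − 4.472 × 10^-3 = 0.04042 mol
From the 1:2 ratio, n((NH4)2SO4) = 1/2 × 0.04042 = 0.02021 mol
mass of (NH4)2SO4 = 0.02021 × 132.14 = 2.671 g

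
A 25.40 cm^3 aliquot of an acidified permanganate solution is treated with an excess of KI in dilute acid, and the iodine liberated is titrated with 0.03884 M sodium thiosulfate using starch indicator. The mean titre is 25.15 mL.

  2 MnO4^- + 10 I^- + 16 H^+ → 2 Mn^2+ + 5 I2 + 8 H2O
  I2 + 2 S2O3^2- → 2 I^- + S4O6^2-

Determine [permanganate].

0.007692 M

n(S2O3^2-) = 0.02515 × 0.03884 = 9.768 × 10^-4 mol
n(I2) = n(S2O3^2-)/2 = 4.884 × 10^-4 mol
From the 2:5 ratio, n(MnO4^-) in the aliquot = 2/5 × 4.884 × 10^-4 = 1.954 × 10^-4 mol
[MnO4^-] = 1.954 × 10^-4 / 0.02540 = 0.007692 mol/L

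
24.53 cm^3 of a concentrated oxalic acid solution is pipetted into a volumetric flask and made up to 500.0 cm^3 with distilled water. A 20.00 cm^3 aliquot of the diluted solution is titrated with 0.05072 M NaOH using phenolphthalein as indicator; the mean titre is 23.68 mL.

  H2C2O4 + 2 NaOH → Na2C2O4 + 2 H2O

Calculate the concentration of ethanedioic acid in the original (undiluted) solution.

0.6120 M

n(NaOH) = 0.02368 × 0.05072 = 1.201 × 10^-3 mol
From the 1:2 ratio, n(H2C2O4) in the aliquot = 1/2 × 1.201 × 10^-3 = 6.005 × 10^-4 mol
[H2C2O4]_dilute = 6.005 × 10^-4 / 0.02000 = 0.03003 mol/L
Dilution factor = 500.0 / 24.53 = 20.38
[H2C2O4]_stock = 0.03003 × 20.38 = 0.6120 mol/L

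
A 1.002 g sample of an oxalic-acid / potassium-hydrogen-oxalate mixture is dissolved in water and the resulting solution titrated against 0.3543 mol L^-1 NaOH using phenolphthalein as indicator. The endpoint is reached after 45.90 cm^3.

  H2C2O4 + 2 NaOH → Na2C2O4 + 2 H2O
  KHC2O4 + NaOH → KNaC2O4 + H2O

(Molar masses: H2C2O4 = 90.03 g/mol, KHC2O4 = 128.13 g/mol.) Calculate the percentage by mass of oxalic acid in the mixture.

58.47 %

n(NaOH) = 0.04590 × 0.3543 = 0.01626 mol
Let x = n(H2C2O4), y = n(KHC2O4).
Titrant: 2x + 1y = 0.01626;  mass: 90.03x + 128.13y = 1.002
Solving, x = 6.507 × 10^-3 mol, y = 3.248 × 10^-3 mol
mass of H2C2O4 = 6.507 × 10^-3 × 90.03 = 0.5858 g
% H2C2O4 = 0.5858 / 1.002 × 100 = 58.47 %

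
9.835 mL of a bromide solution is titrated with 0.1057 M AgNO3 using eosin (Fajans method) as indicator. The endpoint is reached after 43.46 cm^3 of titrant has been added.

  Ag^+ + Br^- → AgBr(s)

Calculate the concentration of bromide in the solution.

n(AgNO3) = 0.04346 L × 0.1057 mol/L = 4.594 × 10^-3 mol
n(Br-) = 4.594 × 10^-3 mol (1:1 mole ratio)
[Br-] = 4.594 × 10^-3 mol / 0.009835 L = 0.4671 mol/L

0.4671 M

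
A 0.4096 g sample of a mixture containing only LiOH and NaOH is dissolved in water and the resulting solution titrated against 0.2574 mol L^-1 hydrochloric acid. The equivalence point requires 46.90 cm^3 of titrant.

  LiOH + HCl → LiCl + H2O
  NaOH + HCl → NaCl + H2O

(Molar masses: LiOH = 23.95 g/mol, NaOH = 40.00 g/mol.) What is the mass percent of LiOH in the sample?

n(HCl) = 0.04690 × 0.2574 = 0.01207 mol
Let x = n(LiOH), y = n(NaOH).
Titrant: 1x + 1y = 0.01207;  mass: 23.95x + 40.00y = 0.4096
Solving, x = 4.566 × 10^-3 mol, y = 7.506 × 10^-3 mol
mass of LiOH = 4.566 × 10^-3 × 23.95 = 0.1094 g
% LiOH = 0.1094 / 0.4096 × 100 = 26.70 %

26.70 %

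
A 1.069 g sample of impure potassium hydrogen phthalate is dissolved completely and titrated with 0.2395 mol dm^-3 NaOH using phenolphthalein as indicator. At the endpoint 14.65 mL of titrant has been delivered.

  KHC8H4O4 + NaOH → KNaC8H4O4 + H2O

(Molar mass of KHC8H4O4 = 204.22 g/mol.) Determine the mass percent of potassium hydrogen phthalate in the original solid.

n(NaOH) = 0.01465 L × 0.2395 mol/L = 3.509 × 10^-3 mol
n(KHC8H4O4) = 3.509 × 10^-3 mol (1:1 ratio)
mass of KHC8H4O4 = 3.509 × 10^-3 × 204.22 g/mol = 0.7165 g
% KHC8H4O4 = 0.7165 / 1.069 × 100 = 67.03 %

67.03 %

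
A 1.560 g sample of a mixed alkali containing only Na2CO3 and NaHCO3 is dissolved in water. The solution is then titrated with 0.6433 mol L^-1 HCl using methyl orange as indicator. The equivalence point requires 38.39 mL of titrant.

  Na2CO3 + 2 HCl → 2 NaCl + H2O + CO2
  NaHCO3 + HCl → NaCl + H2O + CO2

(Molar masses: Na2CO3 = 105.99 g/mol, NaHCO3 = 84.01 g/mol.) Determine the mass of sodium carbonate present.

n(HCl) = 0.03839 × 0.6433 = 0.02470 mol
Let x = n(Na2CO3), y = n(NaHCO3).
Titrant: 2x + 1y = 0.02470;  mass: 105.99x + 84.01y = 1.560
Solving, x = 8.298 × 10^-3 mol, y = 8.100 × 10^-3 mol
mass of Na2CO3 = 8.298 × 10^-3 × 105.99 = 0.8795 g

0.8795 g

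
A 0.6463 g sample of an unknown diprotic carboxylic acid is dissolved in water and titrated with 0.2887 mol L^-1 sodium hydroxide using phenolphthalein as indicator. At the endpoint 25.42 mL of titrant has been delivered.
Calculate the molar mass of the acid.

176.1 g/mol

n(NaOH) = 0.02542 L × 0.2887 mol/L = 7.339 × 10^-3 mol
From the 1:2 ratio, n(H2A) = 1/2 × 7.339 × 10^-3 = 3.669 × 10^-3 mol
M = m / n = 0.6463 g / 3.669 × 10^-3 mol = 176.1 g/mol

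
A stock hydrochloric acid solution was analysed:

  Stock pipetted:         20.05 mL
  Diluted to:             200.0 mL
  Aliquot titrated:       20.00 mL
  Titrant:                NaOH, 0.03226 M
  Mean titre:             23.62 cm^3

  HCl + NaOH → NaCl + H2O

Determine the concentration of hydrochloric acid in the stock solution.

n(NaOH) = 0.02362 × 0.03226 = 7.620 × 10^-4 mol
n(HCl) in the aliquot = 7.620 × 10^-4 mol (1:1 ratio)
[HCl]_dilute = 7.620 × 10^-4 / 0.02000 = 0.03810 mol/L
Dilution factor = 200.0 / 20.05 = 9.975
[HCl]_stock = 0.03810 × 9.975 = 0.3800 mol/L

0.3800 M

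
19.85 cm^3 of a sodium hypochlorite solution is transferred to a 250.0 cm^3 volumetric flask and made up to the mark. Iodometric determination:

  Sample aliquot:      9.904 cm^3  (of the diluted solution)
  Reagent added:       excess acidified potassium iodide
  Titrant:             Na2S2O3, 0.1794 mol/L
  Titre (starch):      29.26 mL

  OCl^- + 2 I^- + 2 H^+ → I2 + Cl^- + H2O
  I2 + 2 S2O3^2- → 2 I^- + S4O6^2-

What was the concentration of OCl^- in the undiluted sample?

n(S2O3^2-) = 0.02926 × 0.1794 = 5.249 × 10^-3 mol
n(I2) = n(S2O3^2-)/2 = 2.625 × 10^-3 mol
n(OCl^-) in the aliquot = 2.625 × 10^-3 mol (1:1 ratio)
[OCl^-]_dilute = 2.625 × 10^-3 / 0.009904 = 0.2650 mol/L
[OCl^-]_original = 0.2650 × 250.0/19.85 = 3.338 mol/L

3.338 mol/L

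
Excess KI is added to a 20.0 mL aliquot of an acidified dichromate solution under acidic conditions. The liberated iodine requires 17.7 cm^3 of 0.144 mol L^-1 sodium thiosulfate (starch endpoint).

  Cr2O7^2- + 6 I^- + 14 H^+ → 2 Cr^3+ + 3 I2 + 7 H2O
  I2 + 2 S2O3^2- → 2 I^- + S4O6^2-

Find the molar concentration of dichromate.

0.0212 mol/L

n(S2O3^2-) = 0.0177 × 0.144 = 2.55 × 10^-3 mol
n(I2) = n(S2O3^2-)/2 = 1.27 × 10^-3 mol
From the 1:3 ratio, n(Cr2O7^2-) in the aliquot = 1/3 × 1.27 × 10^-3 = 4.25 × 10^-4 mol
[Cr2O7^2-] = 4.25 × 10^-4 / 0.0200 = 0.0212 mol/L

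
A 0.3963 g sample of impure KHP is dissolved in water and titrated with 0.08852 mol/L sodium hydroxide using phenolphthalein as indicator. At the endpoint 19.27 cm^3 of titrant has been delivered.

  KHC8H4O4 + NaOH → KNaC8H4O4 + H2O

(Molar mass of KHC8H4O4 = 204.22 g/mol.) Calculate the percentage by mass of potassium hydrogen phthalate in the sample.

87.90 %

n(NaOH) = 0.01927 L × 0.08852 mol/L = 1.706 × 10^-3 mol
n(KHC8H4O4) = 1.706 × 10^-3 mol (1:1 ratio)
mass of KHC8H4O4 = 1.706 × 10^-3 × 204.22 g/mol = 0.3484 g
% KHC8H4O4 = 0.3484 / 0.3963 × 100 = 87.90 %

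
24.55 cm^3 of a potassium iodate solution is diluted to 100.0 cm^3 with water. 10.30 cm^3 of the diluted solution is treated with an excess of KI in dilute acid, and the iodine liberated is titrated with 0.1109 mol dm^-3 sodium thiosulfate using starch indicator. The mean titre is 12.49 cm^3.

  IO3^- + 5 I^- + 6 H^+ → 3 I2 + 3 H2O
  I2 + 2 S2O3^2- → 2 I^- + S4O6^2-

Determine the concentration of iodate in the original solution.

0.09130 mol/L

n(S2O3^2-) = 0.01249 × 0.1109 = 1.385 × 10^-3 mol
n(I2) = n(S2O3^2-)/2 = 6.926 × 10^-4 mol
From the 1:3 ratio, n(IO3^-) in the aliquot = 1/3 × 6.926 × 10^-4 = 2.309 × 10^-4 mol
[IO3^-]_dilute = 2.309 × 10^-4 / 0.01030 = 0.02241 mol/L
[IO3^-]_original = 0.02241 × 100.0/24.55 = 0.09130 mol/L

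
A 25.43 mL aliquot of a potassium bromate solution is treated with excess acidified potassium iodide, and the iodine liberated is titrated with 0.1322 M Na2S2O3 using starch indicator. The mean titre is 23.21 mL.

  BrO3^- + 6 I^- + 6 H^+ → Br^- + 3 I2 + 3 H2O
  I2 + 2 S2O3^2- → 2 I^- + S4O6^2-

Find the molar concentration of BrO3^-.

n(S2O3^2-) = 0.02321 × 0.1322 = 3.068 × 10^-3 mol
n(I2) = n(S2O3^2-)/2 = 1.534 × 10^-3 mol
From the 1:3 ratio, n(BrO3^-) in the aliquot = 1/3 × 1.534 × 10^-3 = 5.114 × 10^-4 mol
[BrO3^-] = 5.114 × 10^-4 / 0.02543 = 0.02011 mol/L

0.02011 M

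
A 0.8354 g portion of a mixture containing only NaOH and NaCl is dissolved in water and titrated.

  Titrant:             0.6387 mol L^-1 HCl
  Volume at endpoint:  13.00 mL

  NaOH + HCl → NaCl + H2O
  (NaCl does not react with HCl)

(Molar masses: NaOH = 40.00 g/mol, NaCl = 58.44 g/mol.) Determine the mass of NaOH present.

0.3321 g

n(HCl) = 0.01300 × 0.6387 = 8.303 × 10^-3 mol
Let x = n(NaOH), y = n(NaCl).
Titrant: 1x = 8.303 × 10^-3;  mass: 40.00x + 58.44y = 0.8354
Solving, x = 8.303 × 10^-3 mol, y = 8.612 × 10^-3 mol
mass of NaOH = 8.303 × 10^-3 × 40.00 = 0.3321 g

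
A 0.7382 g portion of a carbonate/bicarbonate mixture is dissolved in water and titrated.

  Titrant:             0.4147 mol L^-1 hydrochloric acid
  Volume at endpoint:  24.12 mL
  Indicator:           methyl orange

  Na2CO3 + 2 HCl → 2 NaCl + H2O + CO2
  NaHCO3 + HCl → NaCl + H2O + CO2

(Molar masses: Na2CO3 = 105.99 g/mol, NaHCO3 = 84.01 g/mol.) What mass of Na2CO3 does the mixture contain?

n(HCl) = 0.02412 × 0.4147 = 0.01000 mol
Let x = n(Na2CO3), y = n(NaHCO3).
Titrant: 2x + 1y = 0.01000;  mass: 105.99x + 84.01y = 0.7382
Solving, x = 1.646 × 10^-3 mol, y = 6.710 × 10^-3 mol
mass of Na2CO3 = 1.646 × 10^-3 × 105.99 = 0.1745 g

0.1745 g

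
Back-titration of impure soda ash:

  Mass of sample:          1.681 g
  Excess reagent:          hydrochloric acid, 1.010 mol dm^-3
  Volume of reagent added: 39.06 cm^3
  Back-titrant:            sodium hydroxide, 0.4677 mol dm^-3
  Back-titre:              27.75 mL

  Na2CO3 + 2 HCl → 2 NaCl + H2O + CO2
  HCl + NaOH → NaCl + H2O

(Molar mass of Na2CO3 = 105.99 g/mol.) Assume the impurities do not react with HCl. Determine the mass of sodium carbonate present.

1.403 g

n(HCl) added = 0.03906 × 1.010 = 0.03945 mol
n(NaOH) used in back-titration = 0.02775 × 0.4677 = 0.01298 mol
n(HCl) left over = 0.01298 mol (1:1 ratio)
n(HCl) consumed by analyte = 0.03945 − 0.01298 = 0.02647 mol
From the 1:2 ratio, n(Na2CO3) = 1/2 × 0.02647 = 0.01324 mol
mass of Na2CO3 = 0.01324 × 105.99 = 1.403 g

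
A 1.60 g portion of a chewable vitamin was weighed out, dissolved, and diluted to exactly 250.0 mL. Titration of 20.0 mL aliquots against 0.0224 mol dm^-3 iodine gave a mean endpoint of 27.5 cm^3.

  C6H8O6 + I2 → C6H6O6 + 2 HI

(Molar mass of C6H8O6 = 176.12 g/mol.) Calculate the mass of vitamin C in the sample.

1.36 g

n(I2) per titration = 0.0275 × 0.0224 = 6.16 × 10^-4 mol
n(C6H8O6) in each aliquot = 6.16 × 10^-4 mol (1:1 ratio)
n(C6H8O6) in the whole flask = 6.16 × 10^-4 × 250.0/20.0 = 7.70 × 10^-3 mol
mass of C6H8O6 = 7.70 × 10^-3 × 176.12 = 1.36 g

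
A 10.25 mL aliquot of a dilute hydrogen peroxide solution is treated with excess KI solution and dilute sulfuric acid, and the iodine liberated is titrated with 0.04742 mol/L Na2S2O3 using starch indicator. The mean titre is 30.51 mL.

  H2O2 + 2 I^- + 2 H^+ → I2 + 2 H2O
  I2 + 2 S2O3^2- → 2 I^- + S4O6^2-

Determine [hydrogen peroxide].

n(S2O3^2-) = 0.03051 × 0.04742 = 1.447 × 10^-3 mol
n(I2) = n(S2O3^2-)/2 = 7.234 × 10^-4 mol
n(H2O2) in the aliquot = 7.234 × 10^-4 mol (1:1 ratio)
[H2O2] = 7.234 × 10^-4 / 0.01025 = 0.07057 mol/L

0.07057 mol/L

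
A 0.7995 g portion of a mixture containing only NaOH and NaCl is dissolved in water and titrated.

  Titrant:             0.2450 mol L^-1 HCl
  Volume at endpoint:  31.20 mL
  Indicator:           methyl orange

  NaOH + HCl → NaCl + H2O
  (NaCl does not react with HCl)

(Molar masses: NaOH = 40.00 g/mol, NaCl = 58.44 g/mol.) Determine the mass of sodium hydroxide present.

n(HCl) = 0.03120 × 0.2450 = 7.644 × 10^-3 mol
Let x = n(NaOH), y = n(NaCl).
Titrant: 1x = 7.644 × 10^-3;  mass: 40.00x + 58.44y = 0.7995
Solving, x = 7.644 × 10^-3 mol, y = 8.449 × 10^-3 mol
mass of NaOH = 7.644 × 10^-3 × 40.00 = 0.3058 g

0.3058 g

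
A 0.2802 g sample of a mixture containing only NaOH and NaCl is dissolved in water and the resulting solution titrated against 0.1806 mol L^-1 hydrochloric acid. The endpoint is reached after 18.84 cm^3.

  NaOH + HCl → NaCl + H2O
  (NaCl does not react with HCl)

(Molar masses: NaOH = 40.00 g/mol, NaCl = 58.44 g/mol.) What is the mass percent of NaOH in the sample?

n(HCl) = 0.01884 × 0.1806 = 3.403 × 10^-3 mol
Let x = n(NaOH), y = n(NaCl).
Titrant: 1x = 3.403 × 10^-3;  mass: 40.00x + 58.44y = 0.2802
Solving, x = 3.403 × 10^-3 mol, y = 2.466 × 10^-3 mol
mass of NaOH = 3.403 × 10^-3 × 40.00 = 0.1361 g
% NaOH = 0.1361 / 0.2802 × 100 = 48.57 %

48.57 %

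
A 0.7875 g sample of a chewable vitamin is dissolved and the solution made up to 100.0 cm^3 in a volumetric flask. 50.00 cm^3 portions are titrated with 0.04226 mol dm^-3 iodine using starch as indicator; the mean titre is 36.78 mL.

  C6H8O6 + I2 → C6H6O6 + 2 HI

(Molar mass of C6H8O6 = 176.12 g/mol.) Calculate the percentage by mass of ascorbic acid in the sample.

n(I2) per titration = 0.03678 × 0.04226 = 1.554 × 10^-3 mol
n(C6H8O6) in each aliquot = 1.554 × 10^-3 mol (1:1 ratio)
n(C6H8O6) in the whole flask = 1.554 × 10^-3 × 100.0/50.00 = 3.109 × 10^-3 mol
mass of C6H8O6 = 3.109 × 10^-3 × 176.12 = 0.5475 g
% C6H8O6 = 0.5475 / 0.7875 × 100 = 69.52 %

69.52 %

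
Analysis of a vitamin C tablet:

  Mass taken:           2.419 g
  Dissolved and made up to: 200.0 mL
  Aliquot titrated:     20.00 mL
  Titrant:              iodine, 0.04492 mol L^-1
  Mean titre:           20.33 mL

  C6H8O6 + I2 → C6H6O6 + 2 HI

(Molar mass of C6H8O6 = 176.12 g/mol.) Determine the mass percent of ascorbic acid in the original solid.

n(I2) per titration = 0.02033 × 0.04492 = 9.132 × 10^-4 mol
n(C6H8O6) in each aliquot = 9.132 × 10^-4 mol (1:1 ratio)
n(C6H8O6) in the whole flask = 9.132 × 10^-4 × 200.0/20.00 = 9.132 × 10^-3 mol
mass of C6H8O6 = 9.132 × 10^-3 × 176.12 = 1.608 g
% C6H8O6 = 1.608 / 2.419 × 100 = 66.49 %

66.49 %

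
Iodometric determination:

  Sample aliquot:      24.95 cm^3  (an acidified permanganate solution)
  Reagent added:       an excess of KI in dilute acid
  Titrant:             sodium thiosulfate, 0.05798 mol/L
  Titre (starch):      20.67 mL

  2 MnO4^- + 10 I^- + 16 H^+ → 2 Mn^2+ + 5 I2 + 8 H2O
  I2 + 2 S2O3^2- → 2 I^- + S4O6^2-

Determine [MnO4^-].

0.009607 mol/L

n(S2O3^2-) = 0.02067 × 0.05798 = 1.198 × 10^-3 mol
n(I2) = n(S2O3^2-)/2 = 5.992 × 10^-4 mol
From the 2:5 ratio, n(MnO4^-) in the aliquot = 2/5 × 5.992 × 10^-4 = 2.397 × 10^-4 mol
[MnO4^-] = 2.397 × 10^-4 / 0.02495 = 0.009607 mol/L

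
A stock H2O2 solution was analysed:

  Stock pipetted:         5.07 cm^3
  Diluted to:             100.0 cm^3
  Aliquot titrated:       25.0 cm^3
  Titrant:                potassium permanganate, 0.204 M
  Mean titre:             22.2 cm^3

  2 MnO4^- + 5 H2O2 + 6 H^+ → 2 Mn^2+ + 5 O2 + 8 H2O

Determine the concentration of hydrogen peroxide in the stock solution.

n(KMnO4) = 0.0222 × 0.204 = 4.53 × 10^-3 mol
From the 5:2 ratio, n(H2O2) in the aliquot = 5/2 × 4.53 × 10^-3 = 0.0113 mol
[H2O2]_dilute = 0.0113 / 0.0250 = 0.453 mol/L
Dilution factor = 100.0 / 5.07 = 19.72
[H2O2]_stock = 0.453 × 19.72 = 8.93 mol/L

8.93 M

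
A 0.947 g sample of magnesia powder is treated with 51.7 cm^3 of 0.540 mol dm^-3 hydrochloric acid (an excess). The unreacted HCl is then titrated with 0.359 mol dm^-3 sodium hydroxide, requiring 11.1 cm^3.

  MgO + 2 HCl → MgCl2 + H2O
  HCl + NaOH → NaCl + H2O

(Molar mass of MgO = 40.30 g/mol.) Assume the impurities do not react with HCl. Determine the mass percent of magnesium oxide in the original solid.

n(HCl) added = 0.0517 × 0.540 = 0.0279 mol
n(NaOH) used in back-titration = 0.0111 × 0.359 = 3.98 × 10^-3 mol
n(HCl) left over = 3.98 × 10^-3 mol (1:1 ratio)
n(HCl) consumed by analyte = 0.0279 − 3.98 × 10^-3 = 0.0239 mol
From the 1:2 ratio, n(MgO) = 1/2 × 0.0239 = 0.0120 mol
mass of MgO = 0.0120 × 40.30 = 0.482 g
% MgO = 0.482 / 0.947 × 100 = 50.9 %

50.9 %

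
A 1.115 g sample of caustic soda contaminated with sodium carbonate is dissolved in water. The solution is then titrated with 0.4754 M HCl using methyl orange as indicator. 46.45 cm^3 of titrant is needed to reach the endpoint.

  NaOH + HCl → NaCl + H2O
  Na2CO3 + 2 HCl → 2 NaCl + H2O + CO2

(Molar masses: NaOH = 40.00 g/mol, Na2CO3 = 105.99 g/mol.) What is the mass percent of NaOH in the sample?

15.25 %

n(HCl) = 0.04645 × 0.4754 = 0.02208 mol
Let x = n(NaOH), y = n(Na2CO3).
Titrant: 1x + 2y = 0.02208;  mass: 40.00x + 105.99y = 1.115
Solving, x = 4.252 × 10^-3 mol, y = 8.915 × 10^-3 mol
mass of NaOH = 4.252 × 10^-3 × 40.00 = 0.1701 g
% NaOH = 0.1701 / 1.115 × 100 = 15.25 %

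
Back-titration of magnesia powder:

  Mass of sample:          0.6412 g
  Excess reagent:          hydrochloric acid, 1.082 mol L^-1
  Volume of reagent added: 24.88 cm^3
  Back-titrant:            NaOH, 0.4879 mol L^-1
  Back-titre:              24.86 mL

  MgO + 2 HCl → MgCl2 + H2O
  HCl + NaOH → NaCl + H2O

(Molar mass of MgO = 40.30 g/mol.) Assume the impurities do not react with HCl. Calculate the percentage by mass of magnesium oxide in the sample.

n(HCl) added = 0.02488 × 1.082 = 0.02692 mol
n(NaOH) used in back-titration = 0.02486 × 0.4879 = 0.01213 mol
n(HCl) left over = 0.01213 mol (1:1 ratio)
n(HCl) consumed by analyte = 0.02692 − 0.01213 = 0.01479 mol
From the 1:2 ratio, n(MgO) = 1/2 × 0.01479 = 7.395 × 10^-3 mol
mass of MgO = 7.395 × 10^-3 × 40.30 = 0.2980 g
% MgO = 0.2980 / 0.6412 × 100 = 46.48 %

46.48 %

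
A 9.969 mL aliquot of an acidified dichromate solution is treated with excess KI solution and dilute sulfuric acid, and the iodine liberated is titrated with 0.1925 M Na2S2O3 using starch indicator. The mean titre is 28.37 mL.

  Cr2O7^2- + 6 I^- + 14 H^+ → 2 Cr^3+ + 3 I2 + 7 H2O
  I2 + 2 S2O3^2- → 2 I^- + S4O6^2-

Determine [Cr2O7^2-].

n(S2O3^2-) = 0.02837 × 0.1925 = 5.461 × 10^-3 mol
n(I2) = n(S2O3^2-)/2 = 2.731 × 10^-3 mol
From the 1:3 ratio, n(Cr2O7^2-) in the aliquot = 1/3 × 2.731 × 10^-3 = 9.102 × 10^-4 mol
[Cr2O7^2-] = 9.102 × 10^-4 / 0.009969 = 0.09130 mol/L

0.09130 M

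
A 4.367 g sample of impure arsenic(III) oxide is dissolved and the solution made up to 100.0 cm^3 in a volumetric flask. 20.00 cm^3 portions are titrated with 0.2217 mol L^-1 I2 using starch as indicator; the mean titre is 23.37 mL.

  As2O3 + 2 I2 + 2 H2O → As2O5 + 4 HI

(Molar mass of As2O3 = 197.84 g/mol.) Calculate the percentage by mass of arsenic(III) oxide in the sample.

n(I2) per titration = 0.02337 × 0.2217 = 5.181 × 10^-3 mol
From the 1:2 ratio, n(As2O3) in each aliquot = 1/2 × 5.181 × 10^-3 = 2.591 × 10^-3 mol
n(As2O3) in the whole flask = 2.591 × 10^-3 × 100.0/20.00 = 0.01295 mol
mass of As2O3 = 0.01295 × 197.84 = 2.563 g
% As2O3 = 2.563 / 4.367 × 100 = 58.68 %

58.68 %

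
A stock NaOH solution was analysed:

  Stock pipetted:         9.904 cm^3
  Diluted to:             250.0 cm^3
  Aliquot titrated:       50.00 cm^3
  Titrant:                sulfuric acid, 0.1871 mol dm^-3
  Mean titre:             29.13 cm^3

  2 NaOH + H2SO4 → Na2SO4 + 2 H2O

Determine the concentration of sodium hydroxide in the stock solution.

5.503 mol/L

n(H2SO4) = 0.02913 × 0.1871 = 5.450 × 10^-3 mol
From the 2:1 ratio, n(NaOH) in the aliquot = 2/1 × 5.450 × 10^-3 = 0.01090 mol
[NaOH]_dilute = 0.01090 / 0.05000 = 0.2180 mol/L
Dilution factor = 250.0 / 9.904 = 25.24
[NaOH]_stock = 0.2180 × 25.24 = 5.503 mol/L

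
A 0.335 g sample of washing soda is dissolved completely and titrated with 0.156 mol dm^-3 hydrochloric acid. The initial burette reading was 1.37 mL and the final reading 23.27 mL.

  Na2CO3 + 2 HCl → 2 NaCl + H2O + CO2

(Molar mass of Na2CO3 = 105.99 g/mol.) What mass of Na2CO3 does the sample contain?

0.181 g

n(HCl) = 0.0219 L × 0.156 mol/L = 3.42 × 10^-3 mol
From the 1:2 ratio, n(Na2CO3) = 1/2 × 3.42 × 10^-3 = 1.71 × 10^-3 mol
mass of Na2CO3 = 1.71 × 10^-3 × 105.99 g/mol = 0.181 g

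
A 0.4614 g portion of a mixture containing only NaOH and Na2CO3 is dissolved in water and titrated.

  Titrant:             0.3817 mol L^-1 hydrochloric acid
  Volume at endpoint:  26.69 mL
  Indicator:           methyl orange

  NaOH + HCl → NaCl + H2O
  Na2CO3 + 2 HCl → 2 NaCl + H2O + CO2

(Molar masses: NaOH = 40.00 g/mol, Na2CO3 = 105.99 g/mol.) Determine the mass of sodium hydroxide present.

0.2416 g

n(HCl) = 0.02669 × 0.3817 = 0.01019 mol
Let x = n(NaOH), y = n(Na2CO3).
Titrant: 1x + 2y = 0.01019;  mass: 40.00x + 105.99y = 0.4614
Solving, x = 6.040 × 10^-3 mol, y = 2.074 × 10^-3 mol
mass of NaOH = 6.040 × 10^-3 × 40.00 = 0.2416 g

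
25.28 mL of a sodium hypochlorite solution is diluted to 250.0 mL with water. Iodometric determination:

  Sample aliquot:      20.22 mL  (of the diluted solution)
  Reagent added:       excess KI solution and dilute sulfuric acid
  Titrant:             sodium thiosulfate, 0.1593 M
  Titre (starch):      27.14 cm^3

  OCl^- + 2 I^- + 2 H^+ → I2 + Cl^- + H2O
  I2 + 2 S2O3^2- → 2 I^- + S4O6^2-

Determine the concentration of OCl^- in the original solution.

n(S2O3^2-) = 0.02714 × 0.1593 = 4.323 × 10^-3 mol
n(I2) = n(S2O3^2-)/2 = 2.162 × 10^-3 mol
n(OCl^-) in the aliquot = 2.162 × 10^-3 mol (1:1 ratio)
[OCl^-]_dilute = 2.162 × 10^-3 / 0.02022 = 0.1069 mol/L
[OCl^-]_original = 0.1069 × 250.0/25.28 = 1.057 mol/L

1.057 M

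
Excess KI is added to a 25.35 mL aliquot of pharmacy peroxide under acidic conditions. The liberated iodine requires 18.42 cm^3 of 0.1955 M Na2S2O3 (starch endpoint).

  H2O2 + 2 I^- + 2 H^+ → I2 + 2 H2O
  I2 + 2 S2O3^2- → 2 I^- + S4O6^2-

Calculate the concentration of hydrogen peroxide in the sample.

n(S2O3^2-) = 0.01842 × 0.1955 = 3.601 × 10^-3 mol
n(I2) = n(S2O3^2-)/2 = 1.801 × 10^-3 mol
n(H2O2) in the aliquot = 1.801 × 10^-3 mol (1:1 ratio)
[H2O2] = 1.801 × 10^-3 / 0.02535 = 0.07103 mol/L

0.07103 M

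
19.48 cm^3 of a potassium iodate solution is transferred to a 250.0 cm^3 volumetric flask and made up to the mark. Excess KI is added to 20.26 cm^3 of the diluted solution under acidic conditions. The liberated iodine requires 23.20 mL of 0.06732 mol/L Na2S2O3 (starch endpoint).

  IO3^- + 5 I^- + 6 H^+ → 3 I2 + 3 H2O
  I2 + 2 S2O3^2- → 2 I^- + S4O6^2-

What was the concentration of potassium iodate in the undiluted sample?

n(S2O3^2-) = 0.02320 × 0.06732 = 1.562 × 10^-3 mol
n(I2) = n(S2O3^2-)/2 = 7.809 × 10^-4 mol
From the 1:3 ratio, n(IO3^-) in the aliquot = 1/3 × 7.809 × 10^-4 = 2.603 × 10^-4 mol
[IO3^-]_dilute = 2.603 × 10^-4 / 0.02026 = 0.01285 mol/L
[IO3^-]_original = 0.01285 × 250.0/19.48 = 0.1649 mol/L

0.1649 mol/L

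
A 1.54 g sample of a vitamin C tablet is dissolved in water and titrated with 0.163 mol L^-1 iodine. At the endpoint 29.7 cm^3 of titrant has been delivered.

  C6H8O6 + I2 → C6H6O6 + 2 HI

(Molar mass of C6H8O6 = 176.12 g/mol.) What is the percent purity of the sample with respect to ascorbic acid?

n(I2) = 0.0297 L × 0.163 mol/L = 4.84 × 10^-3 mol
n(C6H8O6) = 4.84 × 10^-3 mol (1:1 ratio)
mass of C6H8O6 = 4.84 × 10^-3 × 176.12 g/mol = 0.853 g
% C6H8O6 = 0.853 / 1.54 × 100 = 55.4 %

55.4 %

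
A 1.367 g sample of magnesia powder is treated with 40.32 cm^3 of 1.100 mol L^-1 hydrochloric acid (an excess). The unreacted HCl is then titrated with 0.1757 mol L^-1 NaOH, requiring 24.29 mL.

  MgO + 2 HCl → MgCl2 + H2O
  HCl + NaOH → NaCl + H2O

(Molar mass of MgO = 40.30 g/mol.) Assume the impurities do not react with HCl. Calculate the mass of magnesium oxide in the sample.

0.8077 g

n(HCl) added = 0.04032 × 1.100 = 0.04435 mol
n(NaOH) used in back-titration = 0.02429 × 0.1757 = 4.268 × 10^-3 mol
n(HCl) left over = 4.268 × 10^-3 mol (1:1 ratio)
n(HCl) consumed by analyte = 0.04435 − 4.268 × 10^-3 = 0.04008 mol
From the 1:2 ratio, n(MgO) = 1/2 × 0.04008 = 0.02004 mol
mass of MgO = 0.02004 × 40.30 = 0.8077 g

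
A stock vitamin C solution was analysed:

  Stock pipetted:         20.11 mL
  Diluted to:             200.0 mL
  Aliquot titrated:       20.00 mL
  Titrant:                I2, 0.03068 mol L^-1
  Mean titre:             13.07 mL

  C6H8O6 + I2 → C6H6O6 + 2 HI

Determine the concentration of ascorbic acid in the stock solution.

0.1994 mol/L

n(I2) = 0.01307 × 0.03068 = 4.010 × 10^-4 mol
n(C6H8O6) in the aliquot = 4.010 × 10^-4 mol (1:1 ratio)
[C6H8O6]_dilute = 4.010 × 10^-4 / 0.02000 = 0.02005 mol/L
Dilution factor = 200.0 / 20.11 = 9.945
[C6H8O6]_stock = 0.02005 × 9.945 = 0.1994 mol/L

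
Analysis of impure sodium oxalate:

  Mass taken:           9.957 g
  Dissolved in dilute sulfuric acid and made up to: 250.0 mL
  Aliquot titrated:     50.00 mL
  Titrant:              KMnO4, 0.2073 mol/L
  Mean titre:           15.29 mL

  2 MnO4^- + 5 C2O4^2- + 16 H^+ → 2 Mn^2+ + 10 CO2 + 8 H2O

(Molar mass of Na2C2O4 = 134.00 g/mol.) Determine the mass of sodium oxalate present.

n(KMnO4) per titration = 0.01529 × 0.2073 = 3.170 × 10^-3 mol
From the 5:2 ratio, n(Na2C2O4) in each aliquot = 5/2 × 3.170 × 10^-3 = 7.924 × 10^-3 mol
n(Na2C2O4) in the whole flask = 7.924 × 10^-3 × 250.0/50.00 = 0.03962 mol
mass of Na2C2O4 = 0.03962 × 134.00 = 5.309 g

5.309 g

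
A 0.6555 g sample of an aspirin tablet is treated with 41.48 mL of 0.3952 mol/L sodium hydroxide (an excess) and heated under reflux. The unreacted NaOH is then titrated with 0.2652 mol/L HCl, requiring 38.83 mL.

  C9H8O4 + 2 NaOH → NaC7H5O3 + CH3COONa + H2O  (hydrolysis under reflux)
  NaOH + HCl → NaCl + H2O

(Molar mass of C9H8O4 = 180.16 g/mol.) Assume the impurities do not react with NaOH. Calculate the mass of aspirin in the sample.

0.5491 g

n(NaOH) added = 0.04148 × 0.3952 = 0.01639 mol
n(HCl) used in back-titration = 0.03883 × 0.2652 = 0.01030 mol
n(NaOH) left over = 0.01030 mol (1:1 ratio)
n(NaOH) consumed by analyte = 0.01639 − 0.01030 = 6.095 × 10^-3 mol
From the 1:2 ratio, n(C9H8O4) = 1/2 × 6.095 × 10^-3 = 3.048 × 10^-3 mol
mass of C9H8O4 = 3.048 × 10^-3 × 180.16 = 0.5491 g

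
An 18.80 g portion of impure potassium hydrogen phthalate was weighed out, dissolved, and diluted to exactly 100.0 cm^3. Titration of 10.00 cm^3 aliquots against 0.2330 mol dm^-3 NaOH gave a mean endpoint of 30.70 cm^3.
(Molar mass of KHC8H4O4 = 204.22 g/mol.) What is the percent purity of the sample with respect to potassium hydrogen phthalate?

77.70 %

KHC8H4O4 + NaOH → KNaC8H4O4 + H2O
n(NaOH) per titration = 0.03070 × 0.2330 = 7.153 × 10^-3 mol
n(KHC8H4O4) in each aliquot = 7.153 × 10^-3 mol (1:1 ratio)
n(KHC8H4O4) in the whole flask = 7.153 × 10^-3 × 100.0/10.00 = 0.07153 mol
mass of KHC8H4O4 = 0.07153 × 204.22 = 14.61 g
% KHC8H4O4 = 14.61 / 18.80 × 100 = 77.70 %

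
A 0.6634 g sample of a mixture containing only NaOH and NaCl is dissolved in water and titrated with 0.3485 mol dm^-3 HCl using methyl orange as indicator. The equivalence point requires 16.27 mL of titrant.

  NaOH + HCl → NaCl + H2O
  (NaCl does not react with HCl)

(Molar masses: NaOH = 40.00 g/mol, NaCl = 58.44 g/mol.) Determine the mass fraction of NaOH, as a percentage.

n(HCl) = 0.01627 × 0.3485 = 5.670 × 10^-3 mol
Let x = n(NaOH), y = n(NaCl).
Titrant: 1x = 5.670 × 10^-3;  mass: 40.00x + 58.44y = 0.6634
Solving, x = 5.670 × 10^-3 mol, y = 7.471 × 10^-3 mol
mass of NaOH = 5.670 × 10^-3 × 40.00 = 0.2268 g
% NaOH = 0.2268 / 0.6634 × 100 = 34.19 %

34.19 %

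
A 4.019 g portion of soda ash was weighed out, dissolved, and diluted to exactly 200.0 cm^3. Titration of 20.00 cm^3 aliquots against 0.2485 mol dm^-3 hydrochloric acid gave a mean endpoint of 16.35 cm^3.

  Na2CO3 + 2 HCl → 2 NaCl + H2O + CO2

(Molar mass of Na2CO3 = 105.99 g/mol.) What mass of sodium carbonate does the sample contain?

n(HCl) per titration = 0.01635 × 0.2485 = 4.063 × 10^-3 mol
From the 1:2 ratio, n(Na2CO3) in each aliquot = 1/2 × 4.063 × 10^-3 = 2.031 × 10^-3 mol
n(Na2CO3) in the whole flask = 2.031 × 10^-3 × 200.0/20.00 = 0.02031 mol
mass of Na2CO3 = 0.02031 × 105.99 = 2.153 g

2.153 g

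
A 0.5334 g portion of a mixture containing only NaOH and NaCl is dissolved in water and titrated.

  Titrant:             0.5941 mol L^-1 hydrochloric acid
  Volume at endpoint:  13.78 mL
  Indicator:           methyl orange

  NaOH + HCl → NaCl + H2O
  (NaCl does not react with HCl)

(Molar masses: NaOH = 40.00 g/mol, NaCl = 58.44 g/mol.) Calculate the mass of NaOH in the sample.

n(HCl) = 0.01378 × 0.5941 = 8.187 × 10^-3 mol
Let x = n(NaOH), y = n(NaCl).
Titrant: 1x = 8.187 × 10^-3;  mass: 40.00x + 58.44y = 0.5334
Solving, x = 8.187 × 10^-3 mol, y = 3.524 × 10^-3 mol
mass of NaOH = 8.187 × 10^-3 × 40.00 = 0.3275 g

0.3275 g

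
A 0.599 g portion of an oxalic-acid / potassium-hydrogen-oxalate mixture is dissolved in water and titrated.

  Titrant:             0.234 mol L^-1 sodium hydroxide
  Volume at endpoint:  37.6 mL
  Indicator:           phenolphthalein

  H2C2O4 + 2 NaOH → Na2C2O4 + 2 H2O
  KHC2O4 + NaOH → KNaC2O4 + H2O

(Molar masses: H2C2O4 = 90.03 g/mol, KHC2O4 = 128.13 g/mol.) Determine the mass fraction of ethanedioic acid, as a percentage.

n(NaOH) = 0.0376 × 0.234 = 8.80 × 10^-3 mol
Let x = n(H2C2O4), y = n(KHC2O4).
Titrant: 2x + 1y = 8.80 × 10^-3;  mass: 90.03x + 128.13y = 0.599
Solving, x = 3.18 × 10^-3 mol, y = 2.44 × 10^-3 mol
mass of H2C2O4 = 3.18 × 10^-3 × 90.03 = 0.286 g
% H2C2O4 = 0.286 / 0.599 × 100 = 47.8 %

47.8 %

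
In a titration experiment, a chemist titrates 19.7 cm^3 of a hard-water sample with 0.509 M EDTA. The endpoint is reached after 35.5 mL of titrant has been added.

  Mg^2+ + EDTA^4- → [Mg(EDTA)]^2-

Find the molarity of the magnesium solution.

0.917 M

n(EDTA) = 0.0355 L × 0.509 mol/L = 0.0181 mol
n(Mg2+) = 0.0181 mol (1:1 mole ratio)
[Mg2+] = 0.0181 mol / 0.0197 L = 0.917 mol/L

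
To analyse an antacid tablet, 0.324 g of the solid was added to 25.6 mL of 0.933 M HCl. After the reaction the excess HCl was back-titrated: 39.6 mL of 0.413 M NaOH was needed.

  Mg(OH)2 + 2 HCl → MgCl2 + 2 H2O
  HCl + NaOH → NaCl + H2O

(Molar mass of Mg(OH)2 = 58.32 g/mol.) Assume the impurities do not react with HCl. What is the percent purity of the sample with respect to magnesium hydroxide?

n(HCl) added = 0.0256 × 0.933 = 0.0239 mol
n(NaOH) used in back-titration = 0.0396 × 0.413 = 0.0164 mol
n(HCl) left over = 0.0164 mol (1:1 ratio)
n(HCl) consumed by analyte = 0.0239 − 0.0164 = 7.53 × 10^-3 mol
From the 1:2 ratio, n(Mg(OH)2) = 1/2 × 7.53 × 10^-3 = 3.77 × 10^-3 mol
mass of Mg(OH)2 = 3.77 × 10^-3 × 58.32 = 0.220 g
% Mg(OH)2 = 0.220 / 0.324 × 100 = 67.8 %

67.8 %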